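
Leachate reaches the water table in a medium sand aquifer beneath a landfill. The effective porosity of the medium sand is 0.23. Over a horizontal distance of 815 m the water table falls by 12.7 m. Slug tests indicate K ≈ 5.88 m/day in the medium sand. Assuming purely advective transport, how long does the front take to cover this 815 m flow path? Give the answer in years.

5.60

Hydraulic gradient i = Δh / L = 12.7 / 815 = 0.01558.
Darcy flux q = K · i = 5.880 × 0.01558 = 0.09163 m/day.
Seepage velocity v = q / n_e = 0.09163 / 0.23 = 0.3984 m/day.
Travel time t = L / v = 815 / 0.3984 = 2046 days = 5.601 years.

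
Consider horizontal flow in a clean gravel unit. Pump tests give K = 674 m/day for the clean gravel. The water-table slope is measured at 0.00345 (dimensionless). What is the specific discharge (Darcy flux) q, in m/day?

2.33

Hydraulic gradient i = 0.00345.
Specific discharge q = K · i = 674.0 × 0.003450 = 2.325 m/day.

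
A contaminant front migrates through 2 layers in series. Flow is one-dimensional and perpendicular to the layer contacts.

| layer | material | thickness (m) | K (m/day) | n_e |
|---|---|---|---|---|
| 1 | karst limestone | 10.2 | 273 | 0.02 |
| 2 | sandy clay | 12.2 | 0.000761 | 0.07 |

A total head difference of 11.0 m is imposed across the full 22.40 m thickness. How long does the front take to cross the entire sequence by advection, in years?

With flow normal to the layers, continuity requires the same specific discharge q through every layer.
Σ(b_i/K_i) = 10.2/273 + 12.2/0.000761 = 16032 d.
q = Δh / Σ(b_i/K_i) = 11.0 / 16032 = 0.0006861 m/day.
In each layer the seepage velocity is v_i = q/n_i, so the layer transit time is t_i = b_i·n_i / q:
  layer 1 (karst limestone): t_1 = 10.2 × 0.02 / 0.0006861 = 297.3 d
  layer 2 (sandy clay): t_2 = 12.2 × 0.07 / 0.0006861 = 1245 d
Total t = Σ t_i = 1542 days = 4.222 years.

4.22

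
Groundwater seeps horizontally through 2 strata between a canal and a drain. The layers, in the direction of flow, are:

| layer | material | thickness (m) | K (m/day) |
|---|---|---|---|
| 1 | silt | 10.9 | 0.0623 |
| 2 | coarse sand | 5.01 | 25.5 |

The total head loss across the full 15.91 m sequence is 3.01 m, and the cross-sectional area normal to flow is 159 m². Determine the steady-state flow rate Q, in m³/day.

Flow is perpendicular to layering, so the layers act in series and the equivalent K is the thickness-weighted harmonic mean.
Total thickness L = 10.9 + 5.01 = 15.91 m.
Σ(b_i/K_i) = 10.9/0.0623 + 5.01/25.5 = 175.2 d.
K_eq = L / Σ(b_i/K_i) = 15.91 / 175.2 = 0.09083 m/day.
Q = K_eq · A · (Δh/L) = 0.09083 × 159 × (3.01/15.91) = 2.732 m³/day.

2.73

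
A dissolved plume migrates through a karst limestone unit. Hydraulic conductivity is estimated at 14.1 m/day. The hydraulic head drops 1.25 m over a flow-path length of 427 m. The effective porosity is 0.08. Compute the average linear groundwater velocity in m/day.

0.516

Hydraulic gradient i = Δh / L = 1.25 / 427 = 0.002927.
Darcy flux q = K · i = 14.10 × 0.002927 = 0.04128 m/day.
Seepage velocity v = q / n_e = 0.04128 / 0.08 = 0.5160 m/day.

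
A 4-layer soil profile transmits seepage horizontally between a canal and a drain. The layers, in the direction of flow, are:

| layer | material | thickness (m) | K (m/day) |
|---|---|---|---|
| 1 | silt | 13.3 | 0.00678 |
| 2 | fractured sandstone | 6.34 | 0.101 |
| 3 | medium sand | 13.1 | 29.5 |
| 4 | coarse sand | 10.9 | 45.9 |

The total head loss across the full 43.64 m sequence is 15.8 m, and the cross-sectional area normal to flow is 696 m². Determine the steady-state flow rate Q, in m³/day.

Flow is perpendicular to layering, so the layers act in series and the equivalent K is the thickness-weighted harmonic mean.
Total thickness L = 13.3 + 6.34 + 13.1 + 10.9 = 43.64 m.
Σ(b_i/K_i) = 13.3/0.00678 + 6.34/0.101 + 13.1/29.5 + 10.9/45.9 = 2025 d.
K_eq = L / Σ(b_i/K_i) = 43.64 / 2025 = 0.02155 m/day.
Q = K_eq · A · (Δh/L) = 0.02155 × 696 × (15.8/43.64) = 5.430 m³/day.

5.43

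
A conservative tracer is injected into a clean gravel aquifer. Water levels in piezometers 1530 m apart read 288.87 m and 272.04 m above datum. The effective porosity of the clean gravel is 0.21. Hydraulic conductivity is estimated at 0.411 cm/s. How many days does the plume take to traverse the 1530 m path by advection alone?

Convert K: 0.411 cm/s × 864 = 355.1 m/day.
Hydraulic gradient i = (288.87 − 272.04) / 1530 = 16.83 / 1530 = 0.01100.
Darcy flux q = K · i = 355.1 × 0.01100 = 3.906 m/day.
Seepage velocity v = q / n_e = 3.906 / 0.21 = 18.60 m/day.
Travel time t = L / v = 1530 / 18.60 = 82.26 days.

82.3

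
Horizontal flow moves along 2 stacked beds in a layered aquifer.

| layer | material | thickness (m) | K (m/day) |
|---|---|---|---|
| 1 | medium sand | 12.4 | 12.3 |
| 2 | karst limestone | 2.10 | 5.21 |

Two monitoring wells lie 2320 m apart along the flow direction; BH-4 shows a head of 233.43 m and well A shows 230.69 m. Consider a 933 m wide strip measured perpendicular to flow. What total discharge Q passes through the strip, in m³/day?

180

Flow is parallel to layering, so each bed carries its own Darcy discharge and the transmissivities add.
Σ(K_i·b_i) = 12.3×12.4 + 5.21×2.10 = 163.5 m²/day.
Hydraulic gradient i = (233.43 − 230.69) / 2320 = 2.74 / 2320 = 0.001181.
Q = Σ(K_i·b_i) · W · i = 163.5 × 933 × 0.001181 = 180.1 m³/day.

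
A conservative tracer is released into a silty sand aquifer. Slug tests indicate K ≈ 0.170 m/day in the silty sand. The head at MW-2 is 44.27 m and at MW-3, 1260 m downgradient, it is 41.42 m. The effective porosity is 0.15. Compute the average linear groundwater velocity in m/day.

Hydraulic gradient i = (44.27 − 41.42) / 1260 = 2.85 / 1260 = 0.002262.
Darcy flux q = K · i = 0.1700 × 0.002262 = 0.0003845 m/day.
Seepage velocity v = q / n_e = 0.0003845 / 0.15 = 0.002563 m/day.

0.00256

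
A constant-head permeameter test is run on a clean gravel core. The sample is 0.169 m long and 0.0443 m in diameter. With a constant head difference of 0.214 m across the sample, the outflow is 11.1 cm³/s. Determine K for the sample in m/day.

Cross-sectional area A = π·(d/2)² = π × (0.0443/2)² = 0.001541 m².
Convert discharge: 11.1 cm³/s = 1.110e-05 m³/s.
Darcy's law rearranged: K = Q·L / (A·Δh) = 1.110e-05 × 0.169 / (0.001541 × 0.214) = 0.005687 m/s = 491.4 m/day.

491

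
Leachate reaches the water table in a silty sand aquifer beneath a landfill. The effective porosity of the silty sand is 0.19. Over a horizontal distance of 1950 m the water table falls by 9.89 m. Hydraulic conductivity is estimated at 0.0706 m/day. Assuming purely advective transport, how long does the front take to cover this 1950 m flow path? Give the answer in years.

Hydraulic gradient i = Δh / L = 9.89 / 1950 = 0.005072.
Darcy flux q = K · i = 0.07060 × 0.005072 = 0.0003581 m/day.
Seepage velocity v = q / n_e = 0.0003581 / 0.19 = 0.001885 m/day.
Travel time t = L / v = 1950 / 0.001885 = 1.035e+06 days = 2833 years.

2830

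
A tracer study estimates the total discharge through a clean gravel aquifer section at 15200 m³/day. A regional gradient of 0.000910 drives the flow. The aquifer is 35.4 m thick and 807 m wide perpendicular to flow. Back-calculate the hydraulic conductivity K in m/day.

Cross-sectional area A = 807 × 35.4 = 28568 m².
Hydraulic gradient i = 0.000910.
From Q = K·A·i, K = Q / (A·i) = 15200 / (28568 × 0.0009100) = 584.7 m/day.

585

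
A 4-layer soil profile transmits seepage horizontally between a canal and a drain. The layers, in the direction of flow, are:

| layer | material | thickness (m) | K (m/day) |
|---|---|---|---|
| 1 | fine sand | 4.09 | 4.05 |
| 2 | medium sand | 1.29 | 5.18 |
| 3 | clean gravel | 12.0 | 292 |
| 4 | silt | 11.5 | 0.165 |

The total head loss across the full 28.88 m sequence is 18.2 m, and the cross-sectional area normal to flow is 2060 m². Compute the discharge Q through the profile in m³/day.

Flow is perpendicular to layering, so the layers act in series and the equivalent K is the thickness-weighted harmonic mean.
Total thickness L = 4.09 + 1.29 + 12.0 + 11.5 = 28.88 m.
Σ(b_i/K_i) = 4.09/4.05 + 1.29/5.18 + 12.0/292 + 11.5/0.165 = 71.00 d.
K_eq = L / Σ(b_i/K_i) = 28.88 / 71.00 = 0.4068 m/day.
Q = K_eq · A · (Δh/L) = 0.4068 × 2060 × (18.2/28.88) = 528.1 m³/day.

528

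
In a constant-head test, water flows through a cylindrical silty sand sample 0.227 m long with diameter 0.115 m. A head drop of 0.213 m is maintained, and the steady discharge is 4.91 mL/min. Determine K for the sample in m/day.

Cross-sectional area A = π·(d/2)² = π × (0.115/2)² = 0.01039 m².
Convert discharge: 4.91 mL/min = 8.183e-08 m³/s.
Darcy's law rearranged: K = Q·L / (A·Δh) = 8.183e-08 × 0.227 / (0.01039 × 0.213) = 8.396e-06 m/s = 0.7254 m/day.

0.725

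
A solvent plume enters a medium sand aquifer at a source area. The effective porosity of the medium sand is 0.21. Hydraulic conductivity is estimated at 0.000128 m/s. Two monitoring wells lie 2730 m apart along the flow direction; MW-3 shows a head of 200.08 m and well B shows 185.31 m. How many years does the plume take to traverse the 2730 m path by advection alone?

Convert K: 0.000128 m/s × 86400 = 11.06 m/day.
Hydraulic gradient i = (200.08 − 185.31) / 2730 = 14.77 / 2730 = 0.005410.
Darcy flux q = K · i = 11.06 × 0.005410 = 0.05983 m/day.
Seepage velocity v = q / n_e = 0.05983 / 0.21 = 0.2849 m/day.
Travel time t = L / v = 2730 / 0.2849 = 9582 days = 26.23 years.

26.2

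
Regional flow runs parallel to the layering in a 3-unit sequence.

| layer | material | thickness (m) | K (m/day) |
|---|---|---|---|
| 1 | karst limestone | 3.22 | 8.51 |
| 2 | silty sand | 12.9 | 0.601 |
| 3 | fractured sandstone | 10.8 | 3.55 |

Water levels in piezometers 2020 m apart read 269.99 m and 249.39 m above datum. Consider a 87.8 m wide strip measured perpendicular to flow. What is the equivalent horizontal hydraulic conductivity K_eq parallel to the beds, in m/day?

Flow is parallel to layering, so each bed carries its own Darcy discharge and the transmissivities add.
Σ(K_i·b_i) = 8.51×3.22 + 0.601×12.9 + 3.55×10.8 = 73.50 m²/day.
Total thickness b = 26.92 m, so K_eq = Σ(K_i·b_i)/b = 2.730 m/day.

2.73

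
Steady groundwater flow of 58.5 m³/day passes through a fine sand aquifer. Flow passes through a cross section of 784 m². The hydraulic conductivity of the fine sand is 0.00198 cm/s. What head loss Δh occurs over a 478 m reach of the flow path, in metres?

20.8

Convert K: 0.00198 cm/s × 864 = 1.711 m/day.
From Q = K·A·i, i = Q / (K·A) = 58.5 / (1.711 × 784.0) = 0.04362.
Head loss Δh = i · L = 0.04362 × 478 = 20.85 m.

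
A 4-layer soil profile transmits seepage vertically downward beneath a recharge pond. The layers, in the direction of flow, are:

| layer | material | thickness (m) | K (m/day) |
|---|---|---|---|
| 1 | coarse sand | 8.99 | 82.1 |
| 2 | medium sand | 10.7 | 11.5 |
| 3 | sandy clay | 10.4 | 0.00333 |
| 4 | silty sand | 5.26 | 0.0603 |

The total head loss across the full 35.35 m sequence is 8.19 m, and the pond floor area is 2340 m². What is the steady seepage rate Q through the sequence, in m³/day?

5.97

Flow is perpendicular to layering, so the layers act in series and the equivalent K is the thickness-weighted harmonic mean.
Total thickness L = 8.99 + 10.7 + 10.4 + 5.26 = 35.35 m.
Σ(b_i/K_i) = 8.99/82.1 + 10.7/11.5 + 10.4/0.00333 + 5.26/0.0603 = 3211 d.
K_eq = L / Σ(b_i/K_i) = 35.35 / 3211 = 0.01101 m/day.
Q = K_eq · A · (Δh/L) = 0.01101 × 2340 × (8.19/35.35) = 5.968 m³/day.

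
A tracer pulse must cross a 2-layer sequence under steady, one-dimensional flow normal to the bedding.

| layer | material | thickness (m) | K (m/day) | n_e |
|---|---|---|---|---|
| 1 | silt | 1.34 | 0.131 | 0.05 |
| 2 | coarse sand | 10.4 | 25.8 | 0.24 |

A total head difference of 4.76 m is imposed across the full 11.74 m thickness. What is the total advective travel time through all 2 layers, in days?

5.72

With flow normal to the layers, continuity requires the same specific discharge q through every layer.
Σ(b_i/K_i) = 1.34/0.131 + 10.4/25.8 = 10.63 d.
q = Δh / Σ(b_i/K_i) = 4.76 / 10.63 = 0.4477 m/day.
In each layer the seepage velocity is v_i = q/n_i, so the layer transit time is t_i = b_i·n_i / q:
  layer 1 (silt): t_1 = 1.34 × 0.05 / 0.4477 = 0.1497 d
  layer 2 (coarse sand): t_2 = 10.4 × 0.24 / 0.4477 = 5.575 d
Total t = Σ t_i = 5.725 days.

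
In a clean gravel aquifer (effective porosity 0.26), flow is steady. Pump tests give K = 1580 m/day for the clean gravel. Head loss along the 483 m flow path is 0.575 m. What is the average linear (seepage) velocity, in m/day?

Hydraulic gradient i = Δh / L = 0.575 / 483 = 0.001190.
Darcy flux q = K · i = 1580 × 0.001190 = 1.881 m/day.
Seepage velocity v = q / n_e = 1.881 / 0.26 = 7.234 m/day.

7.23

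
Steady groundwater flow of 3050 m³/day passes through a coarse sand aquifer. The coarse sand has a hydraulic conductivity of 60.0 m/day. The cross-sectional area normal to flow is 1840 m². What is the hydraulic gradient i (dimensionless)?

0.0276

From Q = K·A·i, i = Q / (K·A) = 3050 / (60.00 × 1840) = 0.02763.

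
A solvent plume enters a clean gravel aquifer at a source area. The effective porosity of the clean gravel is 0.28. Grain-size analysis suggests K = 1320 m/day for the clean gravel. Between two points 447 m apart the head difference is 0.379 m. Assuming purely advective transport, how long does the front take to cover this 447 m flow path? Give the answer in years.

Hydraulic gradient i = Δh / L = 0.379 / 447 = 0.0008479.
Darcy flux q = K · i = 1320 × 0.0008479 = 1.119 m/day.
Seepage velocity v = q / n_e = 1.119 / 0.28 = 3.997 m/day.
Travel time t = L / v = 447 / 3.997 = 111.8 days = 0.3062 years.

0.306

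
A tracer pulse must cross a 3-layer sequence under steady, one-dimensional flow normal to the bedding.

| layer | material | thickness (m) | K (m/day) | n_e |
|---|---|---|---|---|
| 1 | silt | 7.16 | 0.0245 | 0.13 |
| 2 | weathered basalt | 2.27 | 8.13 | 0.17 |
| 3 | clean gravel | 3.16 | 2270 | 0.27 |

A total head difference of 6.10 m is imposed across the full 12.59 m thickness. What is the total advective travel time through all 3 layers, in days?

With flow normal to the layers, continuity requires the same specific discharge q through every layer.
Σ(b_i/K_i) = 7.16/0.0245 + 2.27/8.13 + 3.16/2270 = 292.5 d.
q = Δh / Σ(b_i/K_i) = 6.10 / 292.5 = 0.02085 m/day.
In each layer the seepage velocity is v_i = q/n_i, so the layer transit time is t_i = b_i·n_i / q:
  layer 1 (silt): t_1 = 7.16 × 0.13 / 0.02085 = 44.64 d
  layer 2 (weathered basalt): t_2 = 2.27 × 0.17 / 0.02085 = 18.51 d
  layer 3 (clean gravel): t_3 = 3.16 × 0.27 / 0.02085 = 40.92 d
Total t = Σ t_i = 104.1 days.

104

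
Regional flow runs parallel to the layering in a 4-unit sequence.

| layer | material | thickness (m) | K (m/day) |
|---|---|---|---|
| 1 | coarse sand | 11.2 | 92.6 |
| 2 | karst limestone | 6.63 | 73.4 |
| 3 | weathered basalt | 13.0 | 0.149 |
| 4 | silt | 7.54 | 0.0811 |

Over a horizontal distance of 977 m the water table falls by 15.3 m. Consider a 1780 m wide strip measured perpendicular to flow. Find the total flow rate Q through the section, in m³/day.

42500

Flow is parallel to layering, so each bed carries its own Darcy discharge and the transmissivities add.
Σ(K_i·b_i) = 92.6×11.2 + 73.4×6.63 + 0.149×13.0 + 0.0811×7.54 = 1526 m²/day.
Hydraulic gradient i = Δh / L = 15.3 / 977 = 0.01566.
Q = Σ(K_i·b_i) · W · i = 1526 × 1780 × 0.01566 = 42546 m³/day.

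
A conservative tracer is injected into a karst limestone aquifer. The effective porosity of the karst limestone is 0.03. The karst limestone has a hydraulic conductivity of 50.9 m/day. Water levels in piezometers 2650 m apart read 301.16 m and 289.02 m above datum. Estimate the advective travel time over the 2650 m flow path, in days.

Hydraulic gradient i = (301.16 − 289.02) / 2650 = 12.14 / 2650 = 0.004581.
Darcy flux q = K · i = 50.90 × 0.004581 = 0.2332 m/day.
Seepage velocity v = q / n_e = 0.2332 / 0.03 = 7.773 m/day.
Travel time t = L / v = 2650 / 7.773 = 340.9 days.

341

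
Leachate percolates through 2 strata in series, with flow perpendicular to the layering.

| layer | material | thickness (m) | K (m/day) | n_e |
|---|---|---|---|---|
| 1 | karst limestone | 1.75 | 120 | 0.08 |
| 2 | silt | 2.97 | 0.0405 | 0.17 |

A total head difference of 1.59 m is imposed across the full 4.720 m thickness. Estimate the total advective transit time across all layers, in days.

29.7

With flow normal to the layers, continuity requires the same specific discharge q through every layer.
Σ(b_i/K_i) = 1.75/120 + 2.97/0.0405 = 73.35 d.
q = Δh / Σ(b_i/K_i) = 1.59 / 73.35 = 0.02168 m/day.
In each layer the seepage velocity is v_i = q/n_i, so the layer transit time is t_i = b_i·n_i / q:
  layer 1 (karst limestone): t_1 = 1.75 × 0.08 / 0.02168 = 6.458 d
  layer 2 (silt): t_2 = 2.97 × 0.17 / 0.02168 = 23.29 d
Total t = Σ t_i = 29.75 days.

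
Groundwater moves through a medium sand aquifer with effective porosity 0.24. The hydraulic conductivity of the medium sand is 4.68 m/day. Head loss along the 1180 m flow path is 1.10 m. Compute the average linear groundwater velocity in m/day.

Hydraulic gradient i = Δh / L = 1.10 / 1180 = 0.0009322.
Darcy flux q = K · i = 4.680 × 0.0009322 = 0.004363 m/day.
Seepage velocity v = q / n_e = 0.004363 / 0.24 = 0.01818 m/day.

0.0182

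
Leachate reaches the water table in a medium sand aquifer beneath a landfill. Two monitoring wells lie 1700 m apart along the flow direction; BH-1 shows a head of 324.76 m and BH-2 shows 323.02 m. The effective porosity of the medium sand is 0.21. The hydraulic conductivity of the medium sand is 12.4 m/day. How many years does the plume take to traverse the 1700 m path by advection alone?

77.0

Hydraulic gradient i = (324.76 − 323.02) / 1700 = 1.74 / 1700 = 0.001024.
Darcy flux q = K · i = 12.40 × 0.001024 = 0.01269 m/day.
Seepage velocity v = q / n_e = 0.01269 / 0.21 = 0.06044 m/day.
Travel time t = L / v = 1700 / 0.06044 = 28128 days = 77.01 years.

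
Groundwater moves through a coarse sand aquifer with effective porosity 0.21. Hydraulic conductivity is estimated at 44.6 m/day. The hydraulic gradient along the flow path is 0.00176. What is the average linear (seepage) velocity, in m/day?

0.374

Hydraulic gradient i = 0.00176.
Darcy flux q = K · i = 44.60 × 0.001760 = 0.07850 m/day.
Seepage velocity v = q / n_e = 0.07850 / 0.21 = 0.3738 m/day.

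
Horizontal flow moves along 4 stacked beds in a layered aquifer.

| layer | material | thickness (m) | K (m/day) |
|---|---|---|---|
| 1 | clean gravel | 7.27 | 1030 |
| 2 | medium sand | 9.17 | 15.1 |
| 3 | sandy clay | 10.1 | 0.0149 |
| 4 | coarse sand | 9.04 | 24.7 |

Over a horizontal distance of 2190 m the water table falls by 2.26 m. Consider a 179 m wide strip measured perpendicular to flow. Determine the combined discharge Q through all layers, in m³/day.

Flow is parallel to layering, so each bed carries its own Darcy discharge and the transmissivities add.
Σ(K_i·b_i) = 1030×7.27 + 15.1×9.17 + 0.0149×10.1 + 24.7×9.04 = 7850 m²/day.
Hydraulic gradient i = Δh / L = 2.26 / 2190 = 0.001032.
Q = Σ(K_i·b_i) · W · i = 7850 × 179 × 0.001032 = 1450 m³/day.

1450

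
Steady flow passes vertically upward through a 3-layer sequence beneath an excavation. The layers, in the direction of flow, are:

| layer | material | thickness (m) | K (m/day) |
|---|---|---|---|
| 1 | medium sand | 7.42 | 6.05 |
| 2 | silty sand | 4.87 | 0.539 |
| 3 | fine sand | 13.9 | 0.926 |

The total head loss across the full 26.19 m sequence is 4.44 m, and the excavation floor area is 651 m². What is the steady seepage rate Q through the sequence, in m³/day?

114

Flow is perpendicular to layering, so the layers act in series and the equivalent K is the thickness-weighted harmonic mean.
Total thickness L = 7.42 + 4.87 + 13.9 = 26.19 m.
Σ(b_i/K_i) = 7.42/6.05 + 4.87/0.539 + 13.9/0.926 = 25.27 d.
K_eq = L / Σ(b_i/K_i) = 26.19 / 25.27 = 1.036 m/day.
Q = K_eq · A · (Δh/L) = 1.036 × 651 × (4.44/26.19) = 114.4 m³/day.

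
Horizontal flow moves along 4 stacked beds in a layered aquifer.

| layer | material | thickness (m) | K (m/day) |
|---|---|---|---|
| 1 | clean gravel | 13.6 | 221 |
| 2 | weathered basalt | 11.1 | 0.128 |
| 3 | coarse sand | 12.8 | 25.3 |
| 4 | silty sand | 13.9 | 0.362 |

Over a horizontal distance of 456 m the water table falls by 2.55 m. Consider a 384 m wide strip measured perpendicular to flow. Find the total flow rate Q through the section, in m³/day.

Flow is parallel to layering, so each bed carries its own Darcy discharge and the transmissivities add.
Σ(K_i·b_i) = 221×13.6 + 0.128×11.1 + 25.3×12.8 + 0.362×13.9 = 3336 m²/day.
Hydraulic gradient i = Δh / L = 2.55 / 456 = 0.005592.
Q = Σ(K_i·b_i) · W · i = 3336 × 384 × 0.005592 = 7163 m³/day.

7160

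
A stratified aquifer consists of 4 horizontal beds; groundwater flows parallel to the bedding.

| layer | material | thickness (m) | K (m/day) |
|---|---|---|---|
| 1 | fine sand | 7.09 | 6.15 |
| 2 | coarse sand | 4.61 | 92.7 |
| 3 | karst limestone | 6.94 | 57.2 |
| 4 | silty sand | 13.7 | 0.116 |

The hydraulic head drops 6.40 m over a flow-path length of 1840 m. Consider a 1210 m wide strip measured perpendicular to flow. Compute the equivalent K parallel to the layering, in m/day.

Flow is parallel to layering, so each bed carries its own Darcy discharge and the transmissivities add.
Σ(K_i·b_i) = 6.15×7.09 + 92.7×4.61 + 57.2×6.94 + 0.116×13.7 = 869.5 m²/day.
Total thickness b = 32.34 m, so K_eq = Σ(K_i·b_i)/b = 26.89 m/day.

26.9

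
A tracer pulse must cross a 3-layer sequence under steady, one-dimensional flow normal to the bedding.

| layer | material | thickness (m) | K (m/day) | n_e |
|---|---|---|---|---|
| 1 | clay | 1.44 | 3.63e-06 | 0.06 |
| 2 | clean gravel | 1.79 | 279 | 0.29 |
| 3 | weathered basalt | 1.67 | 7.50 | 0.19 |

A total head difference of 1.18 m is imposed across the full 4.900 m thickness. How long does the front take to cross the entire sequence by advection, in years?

With flow normal to the layers, continuity requires the same specific discharge q through every layer.
Σ(b_i/K_i) = 1.44/3.63e-06 + 1.79/279 + 1.67/7.50 = 3.967e+05 d.
q = Δh / Σ(b_i/K_i) = 1.18 / 3.967e+05 = 2.975e-06 m/day.
In each layer the seepage velocity is v_i = q/n_i, so the layer transit time is t_i = b_i·n_i / q:
  layer 1 (clay): t_1 = 1.44 × 0.06 / 2.975e-06 = 29046 d
  layer 2 (clean gravel): t_2 = 1.79 × 0.29 / 2.975e-06 = 1.745e+05 d
  layer 3 (weathered basalt): t_3 = 1.67 × 0.19 / 2.975e-06 = 1.067e+05 d
Total t = Σ t_i = 3.102e+05 days = 849.4 years.

849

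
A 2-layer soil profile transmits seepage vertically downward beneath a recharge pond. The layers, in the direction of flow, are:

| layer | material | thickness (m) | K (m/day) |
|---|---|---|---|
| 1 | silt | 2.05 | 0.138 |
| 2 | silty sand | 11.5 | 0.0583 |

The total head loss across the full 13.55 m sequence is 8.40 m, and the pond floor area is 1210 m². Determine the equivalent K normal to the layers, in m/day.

Flow is perpendicular to layering, so the layers act in series and the equivalent K is the thickness-weighted harmonic mean.
Total thickness L = 2.05 + 11.5 = 13.55 m.
Σ(b_i/K_i) = 2.05/0.138 + 11.5/0.0583 = 212.1 d.
K_eq = L / Σ(b_i/K_i) = 13.55 / 212.1 = 0.06388 m/day.

0.0639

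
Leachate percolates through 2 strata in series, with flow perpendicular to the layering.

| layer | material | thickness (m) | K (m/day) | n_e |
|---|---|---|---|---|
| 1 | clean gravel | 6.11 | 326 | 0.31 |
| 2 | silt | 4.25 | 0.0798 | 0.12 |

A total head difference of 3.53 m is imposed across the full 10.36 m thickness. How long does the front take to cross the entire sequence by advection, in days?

36.3

With flow normal to the layers, continuity requires the same specific discharge q through every layer.
Σ(b_i/K_i) = 6.11/326 + 4.25/0.0798 = 53.28 d.
q = Δh / Σ(b_i/K_i) = 3.53 / 53.28 = 0.06626 m/day.
In each layer the seepage velocity is v_i = q/n_i, so the layer transit time is t_i = b_i·n_i / q:
  layer 1 (clean gravel): t_1 = 6.11 × 0.31 / 0.06626 = 28.59 d
  layer 2 (silt): t_2 = 4.25 × 0.12 / 0.06626 = 7.697 d
Total t = Σ t_i = 36.28 days.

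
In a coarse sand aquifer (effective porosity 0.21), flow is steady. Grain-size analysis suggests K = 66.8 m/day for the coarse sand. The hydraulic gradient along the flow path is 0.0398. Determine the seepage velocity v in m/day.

Hydraulic gradient i = 0.0398.
Darcy flux q = K · i = 66.80 × 0.03980 = 2.659 m/day.
Seepage velocity v = q / n_e = 2.659 / 0.21 = 12.66 m/day.

12.7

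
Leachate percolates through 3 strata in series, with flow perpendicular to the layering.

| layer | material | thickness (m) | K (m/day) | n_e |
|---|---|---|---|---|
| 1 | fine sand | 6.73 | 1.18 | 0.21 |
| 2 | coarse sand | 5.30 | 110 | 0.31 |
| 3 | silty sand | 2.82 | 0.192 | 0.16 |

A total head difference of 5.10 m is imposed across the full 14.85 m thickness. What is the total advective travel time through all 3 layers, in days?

14.1

With flow normal to the layers, continuity requires the same specific discharge q through every layer.
Σ(b_i/K_i) = 6.73/1.18 + 5.30/110 + 2.82/0.192 = 20.44 d.
q = Δh / Σ(b_i/K_i) = 5.10 / 20.44 = 0.2495 m/day.
In each layer the seepage velocity is v_i = q/n_i, so the layer transit time is t_i = b_i·n_i / q:
  layer 1 (fine sand): t_1 = 6.73 × 0.21 / 0.2495 = 5.664 d
  layer 2 (coarse sand): t_2 = 5.30 × 0.31 / 0.2495 = 6.585 d
  layer 3 (silty sand): t_3 = 2.82 × 0.16 / 0.2495 = 1.808 d
Total t = Σ t_i = 14.06 days.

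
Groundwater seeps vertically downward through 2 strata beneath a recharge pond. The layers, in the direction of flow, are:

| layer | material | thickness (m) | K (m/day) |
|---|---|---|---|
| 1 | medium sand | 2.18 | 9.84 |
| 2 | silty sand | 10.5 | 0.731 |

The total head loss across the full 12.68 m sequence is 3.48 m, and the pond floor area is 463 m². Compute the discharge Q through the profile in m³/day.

Flow is perpendicular to layering, so the layers act in series and the equivalent K is the thickness-weighted harmonic mean.
Total thickness L = 2.18 + 10.5 = 12.68 m.
Σ(b_i/K_i) = 2.18/9.84 + 10.5/0.731 = 14.59 d.
K_eq = L / Σ(b_i/K_i) = 12.68 / 14.59 = 0.8694 m/day.
Q = K_eq · A · (Δh/L) = 0.8694 × 463 × (3.48/12.68) = 110.5 m³/day.

110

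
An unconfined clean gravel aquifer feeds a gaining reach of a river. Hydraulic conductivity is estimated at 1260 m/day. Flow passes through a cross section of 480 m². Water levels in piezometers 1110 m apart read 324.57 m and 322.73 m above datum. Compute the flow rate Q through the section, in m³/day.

Hydraulic gradient i = (324.57 − 322.73) / 1110 = 1.84 / 1110 = 0.001658.
Darcy's law: Q = K · A · i = 1260 × 480.0 × 0.001658 = 1003 m³/day.

1000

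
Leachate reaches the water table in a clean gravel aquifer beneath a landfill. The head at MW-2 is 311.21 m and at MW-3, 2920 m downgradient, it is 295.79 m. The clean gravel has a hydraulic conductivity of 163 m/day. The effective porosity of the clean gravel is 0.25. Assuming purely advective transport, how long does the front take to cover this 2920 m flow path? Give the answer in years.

Hydraulic gradient i = (311.21 − 295.79) / 2920 = 15.42 / 2920 = 0.005281.
Darcy flux q = K · i = 163.0 × 0.005281 = 0.8608 m/day.
Seepage velocity v = q / n_e = 0.8608 / 0.25 = 3.443 m/day.
Travel time t = L / v = 2920 / 3.443 = 848.1 days = 2.322 years.

2.32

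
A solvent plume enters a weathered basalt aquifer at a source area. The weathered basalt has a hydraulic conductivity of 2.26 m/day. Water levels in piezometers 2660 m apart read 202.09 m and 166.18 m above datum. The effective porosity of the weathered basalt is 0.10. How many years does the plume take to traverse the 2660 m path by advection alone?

23.9

Hydraulic gradient i = (202.09 − 166.18) / 2660 = 35.91 / 2660 = 0.01350.
Darcy flux q = K · i = 2.260 × 0.01350 = 0.03051 m/day.
Seepage velocity v = q / n_e = 0.03051 / 0.10 = 0.3051 m/day.
Travel time t = L / v = 2660 / 0.3051 = 8718 days = 23.87 years.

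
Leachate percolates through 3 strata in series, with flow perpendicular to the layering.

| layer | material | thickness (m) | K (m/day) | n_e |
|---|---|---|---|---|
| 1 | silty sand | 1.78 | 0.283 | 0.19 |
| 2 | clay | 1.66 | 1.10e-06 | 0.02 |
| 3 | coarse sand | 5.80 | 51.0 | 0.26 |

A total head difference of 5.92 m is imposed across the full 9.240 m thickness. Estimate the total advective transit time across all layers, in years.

1310

With flow normal to the layers, continuity requires the same specific discharge q through every layer.
Σ(b_i/K_i) = 1.78/0.283 + 1.66/1.10e-06 + 5.80/51.0 = 1.509e+06 d.
q = Δh / Σ(b_i/K_i) = 5.92 / 1.509e+06 = 3.923e-06 m/day.
In each layer the seepage velocity is v_i = q/n_i, so the layer transit time is t_i = b_i·n_i / q:
  layer 1 (silty sand): t_1 = 1.78 × 0.19 / 3.923e-06 = 86212 d
  layer 2 (clay): t_2 = 1.66 × 0.02 / 3.923e-06 = 8463 d
  layer 3 (coarse sand): t_3 = 5.80 × 0.26 / 3.923e-06 = 3.844e+05 d
Total t = Σ t_i = 4.791e+05 days = 1312 years.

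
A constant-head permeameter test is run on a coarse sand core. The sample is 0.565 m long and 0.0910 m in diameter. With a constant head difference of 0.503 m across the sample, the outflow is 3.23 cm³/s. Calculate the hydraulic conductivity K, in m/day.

48.2

Cross-sectional area A = π·(d/2)² = π × (0.0910/2)² = 0.006504 m².
Convert discharge: 3.23 cm³/s = 3.230e-06 m³/s.
Darcy's law rearranged: K = Q·L / (A·Δh) = 3.230e-06 × 0.565 / (0.006504 × 0.503) = 0.0005578 m/s = 48.20 m/day.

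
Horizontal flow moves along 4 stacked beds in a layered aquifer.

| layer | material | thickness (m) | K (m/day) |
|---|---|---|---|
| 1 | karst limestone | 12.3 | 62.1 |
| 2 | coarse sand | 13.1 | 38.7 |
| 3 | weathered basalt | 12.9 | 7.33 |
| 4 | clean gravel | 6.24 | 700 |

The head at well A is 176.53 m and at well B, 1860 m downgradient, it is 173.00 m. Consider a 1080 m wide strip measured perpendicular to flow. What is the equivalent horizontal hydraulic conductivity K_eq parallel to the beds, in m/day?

129

Flow is parallel to layering, so each bed carries its own Darcy discharge and the transmissivities add.
Σ(K_i·b_i) = 62.1×12.3 + 38.7×13.1 + 7.33×12.9 + 700×6.24 = 5733 m²/day.
Total thickness b = 44.54 m, so K_eq = Σ(K_i·b_i)/b = 128.7 m/day.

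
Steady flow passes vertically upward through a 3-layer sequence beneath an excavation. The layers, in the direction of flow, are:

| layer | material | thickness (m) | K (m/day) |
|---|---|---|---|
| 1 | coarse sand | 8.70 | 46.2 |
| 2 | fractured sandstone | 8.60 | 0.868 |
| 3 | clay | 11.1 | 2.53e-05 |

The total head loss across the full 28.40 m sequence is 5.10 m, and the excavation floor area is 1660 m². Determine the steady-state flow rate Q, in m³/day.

Flow is perpendicular to layering, so the layers act in series and the equivalent K is the thickness-weighted harmonic mean.
Total thickness L = 8.70 + 8.60 + 11.1 = 28.40 m.
Σ(b_i/K_i) = 8.70/46.2 + 8.60/0.868 + 11.1/2.53e-05 = 4.387e+05 d.
K_eq = L / Σ(b_i/K_i) = 28.40 / 4.387e+05 = 6.473e-05 m/day.
Q = K_eq · A · (Δh/L) = 6.473e-05 × 1660 × (5.10/28.40) = 0.01930 m³/day.

0.0193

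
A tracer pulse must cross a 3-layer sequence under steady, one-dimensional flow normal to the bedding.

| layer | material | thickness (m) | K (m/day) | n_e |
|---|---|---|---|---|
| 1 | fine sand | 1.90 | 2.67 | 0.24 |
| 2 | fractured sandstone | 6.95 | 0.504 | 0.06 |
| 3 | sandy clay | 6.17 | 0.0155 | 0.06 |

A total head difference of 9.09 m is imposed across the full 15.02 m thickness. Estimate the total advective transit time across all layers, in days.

With flow normal to the layers, continuity requires the same specific discharge q through every layer.
Σ(b_i/K_i) = 1.90/2.67 + 6.95/0.504 + 6.17/0.0155 = 412.6 d.
q = Δh / Σ(b_i/K_i) = 9.09 / 412.6 = 0.02203 m/day.
In each layer the seepage velocity is v_i = q/n_i, so the layer transit time is t_i = b_i·n_i / q:
  layer 1 (fine sand): t_1 = 1.90 × 0.24 / 0.02203 = 20.70 d
  layer 2 (fractured sandstone): t_2 = 6.95 × 0.06 / 0.02203 = 18.93 d
  layer 3 (sandy clay): t_3 = 6.17 × 0.06 / 0.02203 = 16.80 d
Total t = Σ t_i = 56.42 days.

56.4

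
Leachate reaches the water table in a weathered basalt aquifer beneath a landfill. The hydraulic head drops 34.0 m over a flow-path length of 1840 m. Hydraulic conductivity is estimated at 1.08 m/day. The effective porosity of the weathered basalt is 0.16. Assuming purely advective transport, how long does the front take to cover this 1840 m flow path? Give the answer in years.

Hydraulic gradient i = Δh / L = 34.0 / 1840 = 0.01848.
Darcy flux q = K · i = 1.080 × 0.01848 = 0.01996 m/day.
Seepage velocity v = q / n_e = 0.01996 / 0.16 = 0.1247 m/day.
Travel time t = L / v = 1840 / 0.1247 = 14752 days = 40.39 years.

40.4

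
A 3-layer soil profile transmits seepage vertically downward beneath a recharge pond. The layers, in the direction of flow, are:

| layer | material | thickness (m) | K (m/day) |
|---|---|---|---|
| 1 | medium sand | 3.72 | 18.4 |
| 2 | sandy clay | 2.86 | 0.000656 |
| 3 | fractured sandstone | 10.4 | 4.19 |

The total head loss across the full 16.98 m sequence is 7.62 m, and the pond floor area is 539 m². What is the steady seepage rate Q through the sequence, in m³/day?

Flow is perpendicular to layering, so the layers act in series and the equivalent K is the thickness-weighted harmonic mean.
Total thickness L = 3.72 + 2.86 + 10.4 = 16.98 m.
Σ(b_i/K_i) = 3.72/18.4 + 2.86/0.000656 + 10.4/4.19 = 4362 d.
K_eq = L / Σ(b_i/K_i) = 16.98 / 4362 = 0.003892 m/day.
Q = K_eq · A · (Δh/L) = 0.003892 × 539 × (7.62/16.98) = 0.9415 m³/day.

0.941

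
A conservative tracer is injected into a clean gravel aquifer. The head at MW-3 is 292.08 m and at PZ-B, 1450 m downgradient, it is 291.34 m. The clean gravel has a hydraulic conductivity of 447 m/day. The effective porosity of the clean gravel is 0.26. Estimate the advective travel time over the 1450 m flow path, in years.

4.52

Hydraulic gradient i = (292.08 − 291.34) / 1450 = 0.74 / 1450 = 0.0005103.
Darcy flux q = K · i = 447.0 × 0.0005103 = 0.2281 m/day.
Seepage velocity v = q / n_e = 0.2281 / 0.26 = 0.8774 m/day.
Travel time t = L / v = 1450 / 0.8774 = 1653 days = 4.525 years.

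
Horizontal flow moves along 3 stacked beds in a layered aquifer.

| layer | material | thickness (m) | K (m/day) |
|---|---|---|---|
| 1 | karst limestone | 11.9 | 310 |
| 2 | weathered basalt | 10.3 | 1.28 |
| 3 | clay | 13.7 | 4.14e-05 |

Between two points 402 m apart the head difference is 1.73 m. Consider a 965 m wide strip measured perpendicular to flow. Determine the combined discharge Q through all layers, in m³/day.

Flow is parallel to layering, so each bed carries its own Darcy discharge and the transmissivities add.
Σ(K_i·b_i) = 310×11.9 + 1.28×10.3 + 4.14e-05×13.7 = 3702 m²/day.
Hydraulic gradient i = Δh / L = 1.73 / 402 = 0.004303.
Q = Σ(K_i·b_i) · W · i = 3702 × 965 × 0.004303 = 15375 m³/day.

15400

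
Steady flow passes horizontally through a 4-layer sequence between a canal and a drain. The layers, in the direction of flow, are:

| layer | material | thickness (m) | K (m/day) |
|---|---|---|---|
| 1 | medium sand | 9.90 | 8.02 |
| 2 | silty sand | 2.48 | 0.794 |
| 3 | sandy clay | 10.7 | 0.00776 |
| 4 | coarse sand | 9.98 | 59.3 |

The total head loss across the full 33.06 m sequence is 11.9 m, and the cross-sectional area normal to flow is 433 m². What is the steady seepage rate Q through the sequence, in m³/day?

3.72

Flow is perpendicular to layering, so the layers act in series and the equivalent K is the thickness-weighted harmonic mean.
Total thickness L = 9.90 + 2.48 + 10.7 + 9.98 = 33.06 m.
Σ(b_i/K_i) = 9.90/8.02 + 2.48/0.794 + 10.7/0.00776 + 9.98/59.3 = 1383 d.
K_eq = L / Σ(b_i/K_i) = 33.06 / 1383 = 0.02390 m/day.
Q = K_eq · A · (Δh/L) = 0.02390 × 433 × (11.9/33.06) = 3.725 m³/day.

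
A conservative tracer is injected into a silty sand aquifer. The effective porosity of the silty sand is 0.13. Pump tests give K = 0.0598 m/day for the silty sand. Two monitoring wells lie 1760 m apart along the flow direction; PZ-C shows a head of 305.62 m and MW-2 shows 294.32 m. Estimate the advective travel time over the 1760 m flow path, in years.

Hydraulic gradient i = (305.62 − 294.32) / 1760 = 11.3 / 1760 = 0.006420.
Darcy flux q = K · i = 0.05980 × 0.006420 = 0.0003839 m/day.
Seepage velocity v = q / n_e = 0.0003839 / 0.13 = 0.002953 m/day.
Travel time t = L / v = 1760 / 0.002953 = 5.959e+05 days = 1632 years.

1630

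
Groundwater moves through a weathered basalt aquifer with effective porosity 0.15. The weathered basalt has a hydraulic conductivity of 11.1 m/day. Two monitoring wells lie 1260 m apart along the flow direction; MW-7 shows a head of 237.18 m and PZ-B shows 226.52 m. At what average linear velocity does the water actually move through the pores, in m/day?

0.626

Hydraulic gradient i = (237.18 − 226.52) / 1260 = 10.66 / 1260 = 0.008460.
Darcy flux q = K · i = 11.10 × 0.008460 = 0.09391 m/day.
Seepage velocity v = q / n_e = 0.09391 / 0.15 = 0.6261 m/day.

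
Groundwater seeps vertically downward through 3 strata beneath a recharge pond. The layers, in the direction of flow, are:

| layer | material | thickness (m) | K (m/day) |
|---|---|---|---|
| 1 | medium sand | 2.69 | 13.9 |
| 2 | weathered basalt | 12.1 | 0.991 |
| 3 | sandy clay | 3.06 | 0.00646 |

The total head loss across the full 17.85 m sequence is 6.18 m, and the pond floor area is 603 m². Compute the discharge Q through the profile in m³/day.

Flow is perpendicular to layering, so the layers act in series and the equivalent K is the thickness-weighted harmonic mean.
Total thickness L = 2.69 + 12.1 + 3.06 = 17.85 m.
Σ(b_i/K_i) = 2.69/13.9 + 12.1/0.991 + 3.06/0.00646 = 486.1 d.
K_eq = L / Σ(b_i/K_i) = 17.85 / 486.1 = 0.03672 m/day.
Q = K_eq · A · (Δh/L) = 0.03672 × 603 × (6.18/17.85) = 7.666 m³/day.

7.67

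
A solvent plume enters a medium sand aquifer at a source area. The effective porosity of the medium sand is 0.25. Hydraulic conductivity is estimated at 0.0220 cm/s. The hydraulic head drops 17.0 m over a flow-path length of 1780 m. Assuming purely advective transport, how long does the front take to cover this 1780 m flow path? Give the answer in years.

6.71

Convert K: 0.0220 cm/s × 864 = 19.01 m/day.
Hydraulic gradient i = Δh / L = 17.0 / 1780 = 0.009551.
Darcy flux q = K · i = 19.01 × 0.009551 = 0.1815 m/day.
Seepage velocity v = q / n_e = 0.1815 / 0.25 = 0.7261 m/day.
Travel time t = L / v = 1780 / 0.7261 = 2451 days = 6.711 years.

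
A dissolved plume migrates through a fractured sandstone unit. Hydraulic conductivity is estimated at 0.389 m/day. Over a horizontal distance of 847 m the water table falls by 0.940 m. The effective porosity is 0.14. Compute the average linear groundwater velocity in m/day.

Hydraulic gradient i = Δh / L = 0.940 / 847 = 0.001110.
Darcy flux q = K · i = 0.3890 × 0.001110 = 0.0004317 m/day.
Seepage velocity v = q / n_e = 0.0004317 / 0.14 = 0.003084 m/day.

0.00308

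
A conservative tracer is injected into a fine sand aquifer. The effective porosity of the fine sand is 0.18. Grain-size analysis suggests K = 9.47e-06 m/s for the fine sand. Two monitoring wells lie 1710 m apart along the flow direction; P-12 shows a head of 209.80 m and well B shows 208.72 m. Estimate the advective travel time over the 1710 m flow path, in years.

Convert K: 9.47e-06 m/s × 86400 = 0.8182 m/day.
Hydraulic gradient i = (209.80 − 208.72) / 1710 = 1.08 / 1710 = 0.0006316.
Darcy flux q = K · i = 0.8182 × 0.0006316 = 0.0005168 m/day.
Seepage velocity v = q / n_e = 0.0005168 / 0.18 = 0.002871 m/day.
Travel time t = L / v = 1710 / 0.002871 = 5.956e+05 days = 1631 years.

1630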